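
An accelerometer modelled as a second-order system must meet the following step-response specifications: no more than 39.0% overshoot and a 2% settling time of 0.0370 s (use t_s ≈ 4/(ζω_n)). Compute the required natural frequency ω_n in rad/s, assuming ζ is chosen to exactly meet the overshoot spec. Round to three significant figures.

ω_n ≈ 377 rad/s

From %OS = 100·exp(−πζ/√(1−ζ²)), invert to get ζ = −ln(OS)/√(π² + ln²(OS)) with OS = 0.390.
−ln 0.390 = 0.9416, so ζ = 0.9416/√(π² + 0.8866) = 0.287.
From t_s ≈ 4/(ζω_n): ω_n = 4/(ζ·t_s) = 4/(0.287·0.0370) = 377 rad/s.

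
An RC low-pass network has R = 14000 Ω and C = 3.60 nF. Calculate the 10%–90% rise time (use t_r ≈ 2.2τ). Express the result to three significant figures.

t_r ≈ 0.000111 s

τ = RC = 14000 × 3.60 nF = 0.0000504 s.
t_r ≈ 2.2τ = 0.000111 s.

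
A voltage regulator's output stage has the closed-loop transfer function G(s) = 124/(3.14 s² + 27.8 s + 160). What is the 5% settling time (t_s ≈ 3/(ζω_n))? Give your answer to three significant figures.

Dividing through by 3.14: denominator becomes s² + 8.854 s + 50.96.
So ω_n = √50.96 = 7.14 rad/s and ζ = 8.854/(2·7.14) = 0.620.
t_s ≈ 3/(ζω_n) = 0.678 s.

t_s ≈ 0.678 s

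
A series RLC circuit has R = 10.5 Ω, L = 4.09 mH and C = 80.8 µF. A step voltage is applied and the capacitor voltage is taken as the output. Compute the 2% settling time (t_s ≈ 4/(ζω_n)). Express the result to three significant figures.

For a series RLC circuit (capacitor voltage as output), ω_n = 1/√(LC) = 1/√(4.09 mH · 80.8 µF) = 1740 rad/s.
ζ = (R/2)·√(C/L) = (10.5/2)·√(80.8 µF/4.09 mH) = 0.738.
t_s ≈ 4/(ζω_n) = 0.00312 s.

t_s ≈ 0.00312 s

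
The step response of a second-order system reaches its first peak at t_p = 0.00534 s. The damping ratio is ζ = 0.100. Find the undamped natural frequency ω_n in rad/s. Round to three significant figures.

Peak time t_p = π/ω_d, so ω_d = π/t_p = π/0.00534 = 588 rad/s.
ω_n = ω_d/√(1−ζ²) = 588/√0.990 = 591 rad/s.

ω_n ≈ 591 rad/s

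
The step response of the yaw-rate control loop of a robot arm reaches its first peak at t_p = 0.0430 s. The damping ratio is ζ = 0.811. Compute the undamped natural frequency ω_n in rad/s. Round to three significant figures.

Peak time t_p = π/ω_d, so ω_d = π/t_p = π/0.0430 = 73.1 rad/s.
ω_n = ω_d/√(1−ζ²) = 73.1/√0.342 = 125 rad/s.

ω_n ≈ 125 rad/s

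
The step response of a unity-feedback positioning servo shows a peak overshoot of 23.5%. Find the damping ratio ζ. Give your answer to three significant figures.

ζ = −ln(OS)/√(π² + (ln OS)²). With OS = 0.235, ln OS = −1.448 and ζ = 1.448/3.459 = 0.419.

ζ ≈ 0.419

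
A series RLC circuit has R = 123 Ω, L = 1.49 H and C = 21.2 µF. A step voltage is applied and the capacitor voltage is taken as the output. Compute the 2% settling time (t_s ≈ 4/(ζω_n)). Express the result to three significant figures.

t_s ≈ 0.0969 s

For a series RLC circuit (capacitor voltage as output), ω_n = 1/√(LC) = 1/√(1.49 H · 21.2 µF) = 178 rad/s.
ζ = (R/2)·√(C/L) = (123/2)·√(21.2 µF/1.49 H) = 0.232.
t_s ≈ 4/(ζω_n) = 0.0969 s.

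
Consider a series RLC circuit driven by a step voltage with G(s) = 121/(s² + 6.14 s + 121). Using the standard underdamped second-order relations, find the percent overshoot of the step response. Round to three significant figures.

%OS ≈ 40.1%

Matching coefficients with s² + 2ζω_n s + ω_n² gives ω_n² = 121 ⇒ ω_n = 11.0 rad/s, and ζ = 6.14/(2ω_n) = 0.279.
%OS = 100 e^{−πζ/√(1−ζ²)} with ζ = 0.279 gives 40.1%.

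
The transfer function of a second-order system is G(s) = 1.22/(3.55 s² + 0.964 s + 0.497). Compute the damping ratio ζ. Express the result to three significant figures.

Dividing through by 3.55: denominator becomes s² + 0.2715 s + 0.1400.
So ω_n = √0.1400 = 0.374 rad/s and ζ = 0.2715/(2·0.374) = 0.363.

ζ ≈ 0.363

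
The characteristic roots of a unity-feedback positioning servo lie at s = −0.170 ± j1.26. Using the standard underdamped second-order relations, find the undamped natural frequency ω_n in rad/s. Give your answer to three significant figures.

With σ = 0.170, ω_d = 1.26: ω_n = √(σ²+ω_d²) = 1.27 rad/s, ζ = σ/ω_n = 0.134.

ω_n ≈ 1.27 rad/s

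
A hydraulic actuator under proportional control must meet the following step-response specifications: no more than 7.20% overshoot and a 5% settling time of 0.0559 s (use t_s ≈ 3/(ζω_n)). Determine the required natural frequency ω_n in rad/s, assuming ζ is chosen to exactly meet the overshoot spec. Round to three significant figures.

ω_n ≈ 83.6 rad/s

From %OS = 100·exp(−πζ/√(1−ζ²)), invert to get ζ = −ln(OS)/√(π² + ln²(OS)) with OS = 0.0720.
−ln 0.0720 = 2.631, so ζ = 2.631/√(π² + 6.923) = 0.642.
Then ω_n = 3/(ζ t_s) = 3/(0.642 × 0.0559) = 83.6 rad/s.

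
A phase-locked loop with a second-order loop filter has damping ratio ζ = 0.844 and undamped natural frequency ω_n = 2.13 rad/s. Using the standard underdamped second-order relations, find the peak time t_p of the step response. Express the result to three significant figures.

t_p ≈ 2.75 s

The damped frequency is ω_d = ω_n√(1−ζ²) = 2.13·√(1−0.712) = 1.14 rad/s.
Peak time t_p = π/ω_d = π/1.14 = 2.75 s.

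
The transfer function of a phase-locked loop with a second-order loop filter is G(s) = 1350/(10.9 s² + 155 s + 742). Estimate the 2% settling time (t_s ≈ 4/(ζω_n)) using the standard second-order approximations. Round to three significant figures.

t_s ≈ 0.563 s

Dividing through by 10.9: denominator becomes s² + 14.22 s + 68.07.
So ω_n = √68.07 = 8.25 rad/s and ζ = 14.22/(2·8.25) = 0.862.
t_s ≈ 4/(ζω_n) = 0.563 s.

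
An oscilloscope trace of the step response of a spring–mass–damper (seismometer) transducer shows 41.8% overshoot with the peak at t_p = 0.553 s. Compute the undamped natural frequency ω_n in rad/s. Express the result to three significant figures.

From the overshoot, ζ = −ln(OS)/√(π²+ln²(OS)) = 0.268.
From t_p = π/ω_d, ω_d = π/0.553 = 5.68 rad/s, so ω_n = ω_d/√(1−ζ²) = 5.90 rad/s.

ω_n ≈ 5.90 rad/s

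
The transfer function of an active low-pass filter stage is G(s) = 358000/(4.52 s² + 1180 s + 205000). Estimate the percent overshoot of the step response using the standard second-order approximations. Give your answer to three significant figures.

%OS ≈ 8.74%

Dividing through by 4.52: denominator becomes s² + 261.1 s + 45350.
So ω_n = √45350 = 213 rad/s and ζ = 261.1/(2·213) = 0.613.
Overshoot: exp(−π·0.613/√(1−0.613²)) = 0.0874, i.e. 8.74%.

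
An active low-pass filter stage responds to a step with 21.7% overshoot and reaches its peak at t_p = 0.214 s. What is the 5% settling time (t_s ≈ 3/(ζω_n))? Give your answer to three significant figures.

t_s ≈ 0.420 s

The overshoot fixes ζ = −ln(OS)/√(π²+ln²(OS)) = 0.437.
t_p = π/ω_d ⇒ ω_d = 14.7 rad/s; then ω_n = ω_d/√(1−ζ²) = 16.3 rad/s.
t_s ≈ 3/(ζω_n) = 3/(0.437·16.3) = 0.420 s.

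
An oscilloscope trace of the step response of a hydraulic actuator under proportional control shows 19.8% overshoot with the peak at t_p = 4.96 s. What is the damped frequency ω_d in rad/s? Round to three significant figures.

t_p = π/ω_d, so ω_d = π/4.96 = 0.633 rad/s.

ω_d ≈ 0.633 rad/s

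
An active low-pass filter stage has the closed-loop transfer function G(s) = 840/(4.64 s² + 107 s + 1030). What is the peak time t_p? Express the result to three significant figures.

t_p ≈ 0.333 s

Dividing through by 4.64: denominator becomes s² + 23.06 s + 222.0.
So ω_n = √222.0 = 14.9 rad/s and ζ = 23.06/(2·14.9) = 0.774.
ω_d = 14.9·√(1 − 0.774²) = 9.44 rad/s. t_p = π/ω_d = 0.333 s.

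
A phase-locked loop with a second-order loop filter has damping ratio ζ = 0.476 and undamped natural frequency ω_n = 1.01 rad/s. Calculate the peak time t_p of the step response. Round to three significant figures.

t_p ≈ 3.54 s

The damped frequency is ω_d = ω_n√(1−ζ²) = 1.01·√(1−0.227) = 0.888 rad/s.
Peak time t_p = π/ω_d = π/0.888 = 3.54 s.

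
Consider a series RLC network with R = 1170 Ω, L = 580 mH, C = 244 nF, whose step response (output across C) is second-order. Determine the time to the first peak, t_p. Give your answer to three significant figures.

t_p ≈ 0.00128 s

For a series RLC circuit (capacitor voltage as output), ω_n = 1/√(LC) = 1/√(580 mH · 244 nF) = 2660 rad/s.
ζ = (R/2)·√(C/L) = (1170/2)·√(244 nF/580 mH) = 0.379.
The damped frequency ω_d = ω_n√(1−ζ²) = 2460 rad/s. t_p = π/ω_d = 0.00128 s.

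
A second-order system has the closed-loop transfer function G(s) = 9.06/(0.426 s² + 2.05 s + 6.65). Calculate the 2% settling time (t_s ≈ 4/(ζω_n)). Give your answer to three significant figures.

Dividing through by 0.426: denominator becomes s² + 4.812 s + 15.61.
So ω_n = √15.61 = 3.95 rad/s and ζ = 4.812/(2·3.95) = 0.609.
t_s ≈ 4/(ζω_n) = 1.66 s.

t_s ≈ 1.66 s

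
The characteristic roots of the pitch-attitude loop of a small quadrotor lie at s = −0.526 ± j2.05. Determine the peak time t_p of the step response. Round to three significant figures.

t_p ≈ 1.53 s

t_p = π/ω_d with ω_d = 2.05 (the imaginary part), so t_p = 1.53 s.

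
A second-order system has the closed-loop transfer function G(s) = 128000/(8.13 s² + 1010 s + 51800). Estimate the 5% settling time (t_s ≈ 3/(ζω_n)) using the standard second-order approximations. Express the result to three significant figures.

Dividing through by 8.13: denominator becomes s² + 124.2 s + 6371.
So ω_n = √6371 = 79.8 rad/s and ζ = 124.2/(2·79.8) = 0.778.
t_s ≈ 3/(ζω_n) = 0.0483 s.

t_s ≈ 0.0483 s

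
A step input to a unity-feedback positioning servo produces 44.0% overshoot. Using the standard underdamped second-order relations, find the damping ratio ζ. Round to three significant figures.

ζ ≈ 0.253

From %OS = 100·exp(−πζ/√(1−ζ²)), invert to get ζ = −ln(OS)/√(π² + ln²(OS)) with OS = 0.440.
−ln 0.440 = 0.8210, so ζ = 0.8210/√(π² + 0.6740) = 0.253.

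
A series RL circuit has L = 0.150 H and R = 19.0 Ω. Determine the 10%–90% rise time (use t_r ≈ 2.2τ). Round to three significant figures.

t_r ≈ 0.0174 s

τ = L/R = 0.150/19.0 = 0.00789 s.
t_r ≈ 2.2τ = 0.0174 s.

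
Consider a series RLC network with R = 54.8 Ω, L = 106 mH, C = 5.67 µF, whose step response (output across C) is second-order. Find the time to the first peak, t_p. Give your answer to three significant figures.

For a series RLC circuit (capacitor voltage as output), ω_n = 1/√(LC) = 1/√(106 mH · 5.67 µF) = 1290 rad/s.
ζ = (R/2)·√(C/L) = (54.8/2)·√(5.67 µF/106 mH) = 0.200.
ω_d = ω_n√(1−ζ²) = 1260 rad/s. t_p = π/ω_d = 0.00249 s.

t_p ≈ 0.00249 s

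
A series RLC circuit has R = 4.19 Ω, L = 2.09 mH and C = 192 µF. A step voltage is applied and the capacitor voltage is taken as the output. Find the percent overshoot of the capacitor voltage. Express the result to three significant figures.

For a series RLC circuit (capacitor voltage as output), ω_n = 1/√(LC) = 1/√(2.09 mH · 192 µF) = 1580 rad/s.
ζ = (R/2)·√(C/L) = (4.19/2)·√(192 µF/2.09 mH) = 0.635.
Overshoot: exp(−π·0.635/√(1−0.635²)) = 0.0756, i.e. 7.56%.

%OS ≈ 7.56%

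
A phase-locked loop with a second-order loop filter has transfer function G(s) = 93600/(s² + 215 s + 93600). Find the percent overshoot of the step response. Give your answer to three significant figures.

%OS ≈ 30.8%

Matching coefficients with s² + 2ζω_n s + ω_n² gives ω_n² = 93600 ⇒ ω_n = 306 rad/s, and ζ = 215/(2ω_n) = 0.351.
Overshoot: exp(−π·0.351/√(1−0.351²)) = 0.308, i.e. 30.8%.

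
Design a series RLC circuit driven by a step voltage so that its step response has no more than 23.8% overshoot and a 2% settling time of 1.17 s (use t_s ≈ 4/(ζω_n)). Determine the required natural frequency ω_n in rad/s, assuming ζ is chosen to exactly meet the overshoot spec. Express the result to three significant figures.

Inverting the overshoot relation: ζ = |ln 0.238|/√(π² + ln²0.238) = 0.416.
From t_s ≈ 4/(ζω_n): ω_n = 4/(ζ·t_s) = 4/(0.416·1.17) = 8.23 rad/s.

ω_n ≈ 8.23 rad/s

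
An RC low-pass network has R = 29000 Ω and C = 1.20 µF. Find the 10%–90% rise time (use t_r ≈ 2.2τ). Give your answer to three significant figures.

t_r ≈ 0.0766 s

τ = RC = 29000 × 1.20 µF = 0.0348 s.
t_r ≈ 2.2τ = 0.0766 s.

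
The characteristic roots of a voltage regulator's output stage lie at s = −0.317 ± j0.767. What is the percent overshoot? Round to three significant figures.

%OS ≈ 27.3%

The poles are at −σ ± jω_d with σ = 0.317 and ω_d = 0.767, so ω_n = √(σ²+ω_d²) = 0.830 rad/s and ζ = σ/ω_n = 0.382.
Overshoot: exp(−π·0.382/√(1−0.382²)) = 0.273, i.e. 27.3%.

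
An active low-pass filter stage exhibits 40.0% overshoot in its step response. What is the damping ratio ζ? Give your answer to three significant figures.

ζ ≈ 0.280

Inverting the overshoot relation: ζ = |ln 0.400|/√(π² + ln²0.400) = 0.280.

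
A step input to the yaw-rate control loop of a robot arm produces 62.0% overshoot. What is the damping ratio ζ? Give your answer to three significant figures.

ζ = −ln(OS)/√(π² + (ln OS)²). With OS = 0.620, ln OS = −0.4780 and ζ = 0.4780/3.178 = 0.150.

ζ ≈ 0.150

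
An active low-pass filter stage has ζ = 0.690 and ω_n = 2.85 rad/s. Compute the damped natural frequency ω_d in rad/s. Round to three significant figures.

ω_d = ω_n√(1−ζ²) = 2.85·√0.524 = 2.06 rad/s.

ω_d ≈ 2.06 rad/s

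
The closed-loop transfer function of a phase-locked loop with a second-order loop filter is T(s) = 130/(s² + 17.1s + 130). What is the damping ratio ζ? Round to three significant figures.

Comparing the denominator to s² + 2ζω_n s + ω_n²: ω_n = √130 = 11.4 rad/s, and 2ζω_n = 17.1 so ζ = 17.1/(2·11.4) = 0.750.

ζ ≈ 0.750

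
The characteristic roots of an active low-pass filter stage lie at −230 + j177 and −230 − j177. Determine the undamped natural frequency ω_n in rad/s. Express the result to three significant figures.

|pole| = ω_n = √(230² + 177²) = 290 rad/s; ζ = cos θ = σ/ω_n = 0.792.

ω_n ≈ 290 rad/s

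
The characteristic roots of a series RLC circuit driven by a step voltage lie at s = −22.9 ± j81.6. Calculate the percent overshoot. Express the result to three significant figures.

%OS ≈ 41.4%

The poles are at −σ ± jω_d with σ = 22.9 and ω_d = 81.6, so ω_n = √(σ²+ω_d²) = 84.8 rad/s and ζ = σ/ω_n = 0.270.
Overshoot: exp(−π·0.270/√(1−0.270²)) = 0.414, i.e. 41.4%.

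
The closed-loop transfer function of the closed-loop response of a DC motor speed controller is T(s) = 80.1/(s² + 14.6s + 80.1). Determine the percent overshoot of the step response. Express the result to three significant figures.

ω_n = √80.1 = 8.95 rad/s; ζ = 14.6/(2·8.95) = 0.816.
Overshoot: exp(−π·0.816/√(1−0.816²)) = 0.0119, i.e. 1.19%.

%OS ≈ 1.19%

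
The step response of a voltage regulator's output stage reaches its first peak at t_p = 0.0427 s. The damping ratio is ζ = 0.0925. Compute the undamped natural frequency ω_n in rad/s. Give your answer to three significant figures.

ω_n ≈ 73.9 rad/s

Peak time t_p = π/ω_d, so ω_d = π/t_p = π/0.0427 = 73.6 rad/s.
ω_n = ω_d/√(1−ζ²) = 73.6/√0.991 = 73.9 rad/s.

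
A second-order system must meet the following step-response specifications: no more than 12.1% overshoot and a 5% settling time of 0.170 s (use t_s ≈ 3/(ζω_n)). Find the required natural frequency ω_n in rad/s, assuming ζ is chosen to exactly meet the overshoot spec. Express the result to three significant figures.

ω_n ≈ 31.6 rad/s

Inverting the overshoot relation: ζ = |ln 0.121|/√(π² + ln²0.121) = 0.558.
From t_s ≈ 3/(ζω_n): ω_n = 3/(ζ·t_s) = 3/(0.558·0.170) = 31.6 rad/s.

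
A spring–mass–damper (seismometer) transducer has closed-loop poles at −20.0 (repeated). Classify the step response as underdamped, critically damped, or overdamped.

critically damped

Since there is a repeated negative-real pole, the response is critically damped.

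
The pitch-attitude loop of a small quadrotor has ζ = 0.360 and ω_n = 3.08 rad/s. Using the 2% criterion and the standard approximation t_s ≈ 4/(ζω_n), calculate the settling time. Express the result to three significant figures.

t_s ≈ 3.61 s

t_s ≈ 4/(ζω_n) = 4/(0.360 × 3.08) = 3.61 s.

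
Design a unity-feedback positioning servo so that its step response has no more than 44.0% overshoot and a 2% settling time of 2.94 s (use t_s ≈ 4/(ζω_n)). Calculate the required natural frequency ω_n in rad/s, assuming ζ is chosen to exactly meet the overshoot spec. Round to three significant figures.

From %OS = 100·exp(−πζ/√(1−ζ²)), invert to get ζ = −ln(OS)/√(π² + ln²(OS)) with OS = 0.440.
−ln 0.440 = 0.8210, so ζ = 0.8210/√(π² + 0.6740) = 0.253.
Then ω_n = 4/(ζ t_s) = 4/(0.253 × 2.94) = 5.38 rad/s.

ω_n ≈ 5.38 rad/s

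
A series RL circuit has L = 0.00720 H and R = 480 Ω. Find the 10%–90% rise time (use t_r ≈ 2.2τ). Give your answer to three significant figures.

τ = L/R = 0.00720/480 = 0.0000150 s.
t_r ≈ 2.2τ = 0.0000330 s.

t_r ≈ 0.0000330 s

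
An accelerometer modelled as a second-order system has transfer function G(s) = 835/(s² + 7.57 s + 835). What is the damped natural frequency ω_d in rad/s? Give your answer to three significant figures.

ω_d ≈ 28.6 rad/s

Matching coefficients with s² + 2ζω_n s + ω_n² gives ω_n² = 835 ⇒ ω_n = 28.9 rad/s, and ζ = 7.57/(2ω_n) = 0.131.
ω_d = 28.9·√(1 − 0.131²) = 28.6 rad/s.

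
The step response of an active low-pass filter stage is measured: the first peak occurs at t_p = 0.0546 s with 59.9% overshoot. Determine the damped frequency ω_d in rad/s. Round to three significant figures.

t_p = π/ω_d, so ω_d = π/0.0546 = 57.5 rad/s.

ω_d ≈ 57.5 rad/s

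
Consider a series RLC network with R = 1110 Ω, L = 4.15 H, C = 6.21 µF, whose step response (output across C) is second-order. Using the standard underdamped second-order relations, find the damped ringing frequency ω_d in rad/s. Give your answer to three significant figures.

ω_d ≈ 145 rad/s

For a series RLC circuit (capacitor voltage as output), ω_n = 1/√(LC) = 1/√(4.15 H · 6.21 µF) = 197 rad/s.
ζ = (R/2)·√(C/L) = (1110/2)·√(6.21 µF/4.15 H) = 0.679.
ω_d = 197·√(1 − 0.679²) = 145 rad/s.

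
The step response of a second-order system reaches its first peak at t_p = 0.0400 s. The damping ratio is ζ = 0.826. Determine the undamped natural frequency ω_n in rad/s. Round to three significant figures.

Peak time t_p = π/ω_d, so ω_d = π/t_p = π/0.0400 = 78.5 rad/s.
ω_n = ω_d/√(1−ζ²) = 78.5/√0.318 = 139 rad/s.

ω_n ≈ 139 rad/s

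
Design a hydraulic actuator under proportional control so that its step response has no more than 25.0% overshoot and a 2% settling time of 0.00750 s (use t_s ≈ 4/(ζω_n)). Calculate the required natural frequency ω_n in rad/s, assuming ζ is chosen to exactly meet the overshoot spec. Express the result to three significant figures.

From %OS = 100·exp(−πζ/√(1−ζ²)), invert to get ζ = −ln(OS)/√(π² + ln²(OS)) with OS = 0.250.
−ln 0.250 = 1.386, so ζ = 1.386/√(π² + 1.922) = 0.404.
Then ω_n = 4/(ζ t_s) = 4/(0.404 × 0.00750) = 1320 rad/s.

ω_n ≈ 1320 rad/s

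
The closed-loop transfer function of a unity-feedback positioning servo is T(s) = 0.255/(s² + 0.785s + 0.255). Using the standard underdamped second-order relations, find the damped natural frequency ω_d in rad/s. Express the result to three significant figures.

ω_d ≈ 0.318 rad/s

Matching coefficients with s² + 2ζω_n s + ω_n² gives ω_n² = 0.255 ⇒ ω_n = 0.505 rad/s, and ζ = 0.785/(2ω_n) = 0.777.
The damped frequency ω_d = ω_n√(1−ζ²) = 0.318 rad/s.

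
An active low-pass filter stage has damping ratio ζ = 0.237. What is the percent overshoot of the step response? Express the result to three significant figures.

For an underdamped second-order system, %OS = 100·exp(−πζ/√(1−ζ²)).
πζ/√(1−ζ²) = π·0.237/√(1−0.0562) = 0.7664, so %OS = 100·e^(−0.7664) = 46.5%.

%OS ≈ 46.5%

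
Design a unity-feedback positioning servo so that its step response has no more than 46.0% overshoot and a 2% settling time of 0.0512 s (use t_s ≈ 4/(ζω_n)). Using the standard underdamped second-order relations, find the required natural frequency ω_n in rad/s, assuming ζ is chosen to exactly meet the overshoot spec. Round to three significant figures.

From %OS = 100·exp(−πζ/√(1−ζ²)), invert to get ζ = −ln(OS)/√(π² + ln²(OS)) with OS = 0.460.
−ln 0.460 = 0.7765, so ζ = 0.7765/√(π² + 0.6030) = 0.240.
From t_s ≈ 4/(ζω_n): ω_n = 4/(ζ·t_s) = 4/(0.240·0.0512) = 326 rad/s.

ω_n ≈ 326 rad/s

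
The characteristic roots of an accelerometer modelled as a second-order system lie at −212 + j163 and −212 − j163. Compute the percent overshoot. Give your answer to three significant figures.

|pole| = ω_n = √(212² + 163²) = 267 rad/s; ζ = cos θ = σ/ω_n = 0.793.
%OS = 100 e^{−πζ/√(1−ζ²)} with ζ = 0.793 gives 1.68%.

%OS ≈ 1.68%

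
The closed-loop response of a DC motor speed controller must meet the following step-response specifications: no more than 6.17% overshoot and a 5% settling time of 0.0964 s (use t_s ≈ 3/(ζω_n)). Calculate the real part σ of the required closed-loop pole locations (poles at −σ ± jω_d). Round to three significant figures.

σ ≈ 31.1

The settling-time spec alone fixes σ = ζω_n = 3/t_s = 3/0.0964 = 31.1.
(Overshoot then fixes ζ = 0.663 and hence ω_d = σ·√(1−ζ²)/ζ = 35.1 rad/s.)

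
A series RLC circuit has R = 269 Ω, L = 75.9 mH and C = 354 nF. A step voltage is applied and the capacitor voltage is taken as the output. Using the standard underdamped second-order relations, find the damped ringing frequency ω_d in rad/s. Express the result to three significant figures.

For a series RLC circuit (capacitor voltage as output), ω_n = 1/√(LC) = 1/√(75.9 mH · 354 nF) = 6100 rad/s.
ζ = (R/2)·√(C/L) = (269/2)·√(354 nF/75.9 mH) = 0.290.
ω_d = 6100·√(1 − 0.290²) = 5840 rad/s.

ω_d ≈ 5840 rad/s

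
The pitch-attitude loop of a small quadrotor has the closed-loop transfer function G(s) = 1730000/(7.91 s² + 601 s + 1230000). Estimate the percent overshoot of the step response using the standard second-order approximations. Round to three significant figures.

%OS ≈ 73.8%

Dividing through by 7.91: denominator becomes s² + 75.98 s + 155500.
So ω_n = √155500 = 394 rad/s and ζ = 75.98/(2·394) = 0.0963.
%OS = 100 e^{−πζ/√(1−ζ²)} with ζ = 0.0963 gives 73.8%.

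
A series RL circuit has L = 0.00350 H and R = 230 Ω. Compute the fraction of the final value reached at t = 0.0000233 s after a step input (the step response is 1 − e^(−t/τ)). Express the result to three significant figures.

τ = L/R = 0.00350/230 = 0.0000152 s.
y(t)/y_∞ = 1 − e^(−t/τ) = 1 − e^(−0.0000233/0.0000152) = 1 − e^(−1.53) = 0.784.

y/y_∞ ≈ 0.784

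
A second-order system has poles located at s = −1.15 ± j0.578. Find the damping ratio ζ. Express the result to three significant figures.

ζ ≈ 0.893

The poles are at −σ ± jω_d with σ = 1.15 and ω_d = 0.578, so ω_n = √(σ²+ω_d²) = 1.29 rad/s and ζ = σ/ω_n = 0.893.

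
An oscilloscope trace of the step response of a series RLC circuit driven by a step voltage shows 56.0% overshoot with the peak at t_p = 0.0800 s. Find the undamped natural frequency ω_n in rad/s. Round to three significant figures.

ζ from %OS: ζ = |ln 0.560|/√(π²+ln²0.560) = 0.181.
From t_p = π/ω_d, ω_d = π/0.0800 = 39.3 rad/s, so ω_n = ω_d/√(1−ζ²) = 39.9 rad/s.

ω_n ≈ 39.9 rad/s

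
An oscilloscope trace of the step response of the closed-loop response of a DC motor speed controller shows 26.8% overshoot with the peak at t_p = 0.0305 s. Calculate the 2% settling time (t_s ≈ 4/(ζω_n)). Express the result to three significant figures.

t_s ≈ 0.0927 s

The overshoot fixes ζ = −ln(OS)/√(π²+ln²(OS)) = 0.387.
From t_p = π/ω_d, ω_d = π/0.0305 = 103 rad/s, so ω_n = ω_d/√(1−ζ²) = 112 rad/s.
t_s ≈ 4/(ζω_n) = 4/(0.387·112) = 0.0927 s.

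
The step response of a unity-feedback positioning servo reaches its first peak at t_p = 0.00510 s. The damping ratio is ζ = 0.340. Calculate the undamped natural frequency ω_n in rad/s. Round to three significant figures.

ω_n ≈ 655 rad/s

Peak time t_p = π/ω_d, so ω_d = π/t_p = π/0.00510 = 616 rad/s.
ω_n = ω_d/√(1−ζ²) = 616/√0.884 = 655 rad/s.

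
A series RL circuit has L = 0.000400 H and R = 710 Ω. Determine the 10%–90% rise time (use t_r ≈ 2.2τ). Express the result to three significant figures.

τ = L/R = 0.000400/710 = 0.000000563 s.
t_r ≈ 2.2τ = 0.00000124 s.

t_r ≈ 0.00000124 s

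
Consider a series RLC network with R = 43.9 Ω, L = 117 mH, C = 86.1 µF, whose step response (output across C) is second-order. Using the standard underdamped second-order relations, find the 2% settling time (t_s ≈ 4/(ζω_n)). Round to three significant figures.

For a series RLC circuit (capacitor voltage as output), ω_n = 1/√(LC) = 1/√(117 mH · 86.1 µF) = 315 rad/s.
ζ = (R/2)·√(C/L) = (43.9/2)·√(86.1 µF/117 mH) = 0.595.
t_s ≈ 4/(ζω_n) = 0.0213 s.

t_s ≈ 0.0213 s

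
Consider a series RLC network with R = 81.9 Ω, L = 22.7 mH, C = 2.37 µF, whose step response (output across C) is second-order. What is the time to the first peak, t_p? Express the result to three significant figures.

t_p ≈ 0.000802 s

For a series RLC circuit (capacitor voltage as output), ω_n = 1/√(LC) = 1/√(22.7 mH · 2.37 µF) = 4310 rad/s.
ζ = (R/2)·√(C/L) = (81.9/2)·√(2.37 µF/22.7 mH) = 0.418.
ω_d = ω_n√(1−ζ²) = 3920 rad/s. t_p = π/ω_d = 0.000802 s.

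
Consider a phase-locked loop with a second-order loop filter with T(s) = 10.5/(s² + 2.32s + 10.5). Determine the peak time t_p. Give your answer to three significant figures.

ω_n = √10.5 = 3.24 rad/s; ζ = 2.32/(2·3.24) = 0.358.
ω_d = 3.24·√(1 − 0.358²) = 3.03 rad/s. Then t_p = π/ω_d = 1.04 s.

t_p ≈ 1.04 s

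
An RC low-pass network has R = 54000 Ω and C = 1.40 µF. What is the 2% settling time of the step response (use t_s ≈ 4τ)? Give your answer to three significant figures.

τ = RC = 54000 × 1.40 µF = 0.0756 s.
t_s ≈ 4τ = 0.302 s.

t_s ≈ 0.302 s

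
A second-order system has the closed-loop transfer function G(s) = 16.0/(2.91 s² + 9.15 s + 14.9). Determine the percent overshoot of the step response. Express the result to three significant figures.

Dividing through by 2.91: denominator becomes s² + 3.144 s + 5.120.
So ω_n = √5.120 = 2.26 rad/s and ζ = 3.144/(2·2.26) = 0.695.
%OS = 100 e^{−πζ/√(1−ζ²)} with ζ = 0.695 gives 4.81%.

%OS ≈ 4.81%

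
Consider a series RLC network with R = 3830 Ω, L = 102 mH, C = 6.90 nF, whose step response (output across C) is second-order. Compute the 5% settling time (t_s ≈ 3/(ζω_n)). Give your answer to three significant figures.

t_s ≈ 0.000160 s

For a series RLC circuit (capacitor voltage as output), ω_n = 1/√(LC) = 1/√(102 mH · 6.90 nF) = 37700 rad/s.
ζ = (R/2)·√(C/L) = (3830/2)·√(6.90 nF/102 mH) = 0.498.
t_s ≈ 3/(ζω_n) = 0.000160 s.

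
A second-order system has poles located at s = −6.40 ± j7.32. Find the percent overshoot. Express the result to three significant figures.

With σ = 6.40, ω_d = 7.32: ω_n = √(σ²+ω_d²) = 9.72 rad/s, ζ = σ/ω_n = 0.658.
Overshoot: exp(−π·0.658/√(1−0.658²)) = 0.0641, i.e. 6.41%.

%OS ≈ 6.41%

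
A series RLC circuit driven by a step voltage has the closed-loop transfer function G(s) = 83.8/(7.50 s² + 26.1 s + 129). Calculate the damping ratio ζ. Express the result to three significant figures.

ζ ≈ 0.420

Dividing through by 7.50: denominator becomes s² + 3.480 s + 17.20.
So ω_n = √17.20 = 4.15 rad/s and ζ = 3.480/(2·4.15) = 0.420.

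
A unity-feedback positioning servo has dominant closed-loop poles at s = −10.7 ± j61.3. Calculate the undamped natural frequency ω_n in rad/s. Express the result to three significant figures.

ω_n ≈ 62.2 rad/s

The poles are at −σ ± jω_d with σ = 10.7 and ω_d = 61.3, so ω_n = √(σ²+ω_d²) = 62.2 rad/s and ζ = σ/ω_n = 0.172.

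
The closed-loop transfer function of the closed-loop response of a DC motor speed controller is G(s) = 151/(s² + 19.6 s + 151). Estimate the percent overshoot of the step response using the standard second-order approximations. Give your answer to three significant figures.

%OS ≈ 1.57%

Comparing the denominator to s² + 2ζω_n s + ω_n²: ω_n = √151 = 12.3 rad/s, and 2ζω_n = 19.6 so ζ = 19.6/(2·12.3) = 0.798.
%OS = 100 e^{−πζ/√(1−ζ²)} with ζ = 0.798 gives 1.57%.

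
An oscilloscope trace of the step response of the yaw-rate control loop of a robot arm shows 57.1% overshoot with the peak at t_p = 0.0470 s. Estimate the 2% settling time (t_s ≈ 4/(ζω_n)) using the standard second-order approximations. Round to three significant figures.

ζ from %OS: ζ = |ln 0.571|/√(π²+ln²0.571) = 0.176.
t_p = π/ω_d ⇒ ω_d = 66.8 rad/s; then ω_n = ω_d/√(1−ζ²) = 67.9 rad/s.
t_s ≈ 4/(ζω_n) = 4/(0.176·67.9) = 0.335 s.

t_s ≈ 0.335 s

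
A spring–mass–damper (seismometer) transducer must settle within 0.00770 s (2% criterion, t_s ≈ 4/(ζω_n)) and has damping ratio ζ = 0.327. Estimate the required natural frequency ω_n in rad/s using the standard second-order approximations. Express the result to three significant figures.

ω_n ≈ 1590 rad/s

Rearranging t_s ≈ 4/(ζω_n) gives ω_n = 4/(ζ·t_s) = 4/(0.327 × 0.00770) = 1590 rad/s.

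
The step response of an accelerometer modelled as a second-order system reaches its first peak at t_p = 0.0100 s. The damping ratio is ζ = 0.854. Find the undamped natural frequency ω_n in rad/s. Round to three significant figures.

Peak time t_p = π/ω_d, so ω_d = π/t_p = π/0.0100 = 314 rad/s.
ω_n = ω_d/√(1−ζ²) = 314/√0.271 = 604 rad/s.

ω_n ≈ 604 rad/s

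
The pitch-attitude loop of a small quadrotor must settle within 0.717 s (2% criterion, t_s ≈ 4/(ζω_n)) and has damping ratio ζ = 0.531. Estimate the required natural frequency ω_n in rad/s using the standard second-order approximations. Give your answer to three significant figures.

Rearranging t_s ≈ 4/(ζω_n) gives ω_n = 4/(ζ·t_s) = 4/(0.531 × 0.717) = 10.5 rad/s.

ω_n ≈ 10.5 rad/s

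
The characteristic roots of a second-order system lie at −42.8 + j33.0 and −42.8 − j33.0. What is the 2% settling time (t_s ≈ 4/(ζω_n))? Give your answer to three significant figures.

t_s ≈ 0.0935 s

For poles at −σ ± jω_d, ζω_n = σ = 42.8, so t_s ≈ 4/σ = 0.0935 s.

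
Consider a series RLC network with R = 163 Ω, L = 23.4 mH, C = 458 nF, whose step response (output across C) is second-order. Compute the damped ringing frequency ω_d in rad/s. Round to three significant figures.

For a series RLC circuit (capacitor voltage as output), ω_n = 1/√(LC) = 1/√(23.4 mH · 458 nF) = 9660 rad/s.
ζ = (R/2)·√(C/L) = (163/2)·√(458 nF/23.4 mH) = 0.361.
The damped frequency ω_d = ω_n√(1−ζ²) = 9010 rad/s.

ω_d ≈ 9010 rad/s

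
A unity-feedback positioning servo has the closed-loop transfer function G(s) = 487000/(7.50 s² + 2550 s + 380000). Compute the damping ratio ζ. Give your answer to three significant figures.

ζ ≈ 0.755

Dividing through by 7.50: denominator becomes s² + 340.0 s + 50670.
So ω_n = √50670 = 225 rad/s and ζ = 340.0/(2·225) = 0.755.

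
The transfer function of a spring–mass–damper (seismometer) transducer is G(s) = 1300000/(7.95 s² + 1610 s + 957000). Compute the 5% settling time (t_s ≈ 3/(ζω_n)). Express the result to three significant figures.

t_s ≈ 0.0296 s

Dividing through by 7.95: denominator becomes s² + 202.5 s + 120400.
So ω_n = √120400 = 347 rad/s and ζ = 202.5/(2·347) = 0.292.
t_s ≈ 3/(ζω_n) = 0.0296 s.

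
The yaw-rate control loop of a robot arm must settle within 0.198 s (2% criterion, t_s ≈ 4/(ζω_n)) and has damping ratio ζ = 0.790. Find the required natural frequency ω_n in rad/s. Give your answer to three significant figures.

Rearranging t_s ≈ 4/(ζω_n) gives ω_n = 4/(ζ·t_s) = 4/(0.790 × 0.198) = 25.6 rad/s.

ω_n ≈ 25.6 rad/s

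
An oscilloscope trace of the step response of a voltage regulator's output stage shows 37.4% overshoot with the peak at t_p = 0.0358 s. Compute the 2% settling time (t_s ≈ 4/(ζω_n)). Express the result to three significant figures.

t_s ≈ 0.146 s

From the overshoot, ζ = −ln(OS)/√(π²+ln²(OS)) = 0.299.
t_p = π/ω_d ⇒ ω_d = 87.8 rad/s; then ω_n = ω_d/√(1−ζ²) = 92.0 rad/s.
t_s ≈ 4/(ζω_n) = 4/(0.299·92.0) = 0.146 s.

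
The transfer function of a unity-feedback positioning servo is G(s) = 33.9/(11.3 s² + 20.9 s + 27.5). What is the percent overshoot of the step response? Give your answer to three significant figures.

%OS ≈ 9.90%

Dividing through by 11.3: denominator becomes s² + 1.850 s + 2.434.
So ω_n = √2.434 = 1.56 rad/s and ζ = 1.850/(2·1.56) = 0.593.
Overshoot: exp(−π·0.593/√(1−0.593²)) = 0.0990, i.e. 9.90%.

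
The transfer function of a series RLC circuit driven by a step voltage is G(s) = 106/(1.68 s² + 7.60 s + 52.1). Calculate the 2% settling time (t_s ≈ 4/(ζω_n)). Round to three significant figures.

t_s ≈ 1.77 s

Dividing through by 1.68: denominator becomes s² + 4.524 s + 31.01.
So ω_n = √31.01 = 5.57 rad/s and ζ = 4.524/(2·5.57) = 0.406.
t_s ≈ 4/(ζω_n) = 1.77 s.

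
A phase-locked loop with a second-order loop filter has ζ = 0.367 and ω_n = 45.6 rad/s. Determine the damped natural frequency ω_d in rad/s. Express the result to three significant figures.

ω_d ≈ 42.4 rad/s

ω_d = ω_n√(1−ζ²) = 45.6·√0.865 = 42.4 rad/s.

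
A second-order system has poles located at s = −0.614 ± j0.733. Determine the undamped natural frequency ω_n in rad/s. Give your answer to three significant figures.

|pole| = ω_n = √(0.614² + 0.733²) = 0.956 rad/s; ζ = cos θ = σ/ω_n = 0.642.

ω_n ≈ 0.956 rad/s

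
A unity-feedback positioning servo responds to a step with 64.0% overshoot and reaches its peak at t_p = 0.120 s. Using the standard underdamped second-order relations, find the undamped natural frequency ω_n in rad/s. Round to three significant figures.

The overshoot fixes ζ = −ln(OS)/√(π²+ln²(OS)) = 0.141.
From t_p = π/ω_d, ω_d = π/0.120 = 26.2 rad/s, so ω_n = ω_d/√(1−ζ²) = 26.4 rad/s.

ω_n ≈ 26.4 rad/s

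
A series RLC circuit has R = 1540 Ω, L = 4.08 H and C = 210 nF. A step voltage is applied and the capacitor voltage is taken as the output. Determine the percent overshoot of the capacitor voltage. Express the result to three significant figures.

%OS ≈ 57.3%

For a series RLC circuit (capacitor voltage as output), ω_n = 1/√(LC) = 1/√(4.08 H · 210 nF) = 1080 rad/s.
ζ = (R/2)·√(C/L) = (1540/2)·√(210 nF/4.08 H) = 0.175.
%OS = 100 e^{−πζ/√(1−ζ²)} with ζ = 0.175 gives 57.3%.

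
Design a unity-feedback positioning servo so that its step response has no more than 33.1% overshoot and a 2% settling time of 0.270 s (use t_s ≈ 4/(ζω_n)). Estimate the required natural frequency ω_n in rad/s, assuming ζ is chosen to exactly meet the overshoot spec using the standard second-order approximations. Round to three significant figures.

ζ = −ln(OS)/√(π² + (ln OS)²). With OS = 0.331, ln OS = −1.106 and ζ = 1.106/3.330 = 0.332.
Then ω_n = 4/(ζ t_s) = 4/(0.332 × 0.270) = 44.6 rad/s.

ω_n ≈ 44.6 rad/s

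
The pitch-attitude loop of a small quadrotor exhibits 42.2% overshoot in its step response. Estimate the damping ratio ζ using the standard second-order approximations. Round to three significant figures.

ζ = −ln(OS)/√(π² + (ln OS)²). With OS = 0.422, ln OS = −0.8627 and ζ = 0.8627/3.258 = 0.265.

ζ ≈ 0.265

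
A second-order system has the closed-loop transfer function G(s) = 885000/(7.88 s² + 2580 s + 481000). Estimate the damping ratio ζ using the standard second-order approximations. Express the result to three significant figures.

Dividing through by 7.88: denominator becomes s² + 327.4 s + 61040.
So ω_n = √61040 = 247 rad/s and ζ = 327.4/(2·247) = 0.663.

ζ ≈ 0.663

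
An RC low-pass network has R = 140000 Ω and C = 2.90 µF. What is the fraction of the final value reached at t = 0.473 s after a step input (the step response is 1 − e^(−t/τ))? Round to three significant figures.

y/y_∞ ≈ 0.688

τ = RC = 140000 × 2.90 µF = 0.406 s.
y(t)/y_∞ = 1 − e^(−t/τ) = 1 − e^(−0.473/0.406) = 1 − e^(−1.17) = 0.688.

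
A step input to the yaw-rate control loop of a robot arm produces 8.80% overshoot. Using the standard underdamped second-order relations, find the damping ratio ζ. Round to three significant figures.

ζ ≈ 0.612

ζ = −ln(OS)/√(π² + (ln OS)²). With OS = 0.0880, ln OS = −2.430 and ζ = 2.430/3.972 = 0.612.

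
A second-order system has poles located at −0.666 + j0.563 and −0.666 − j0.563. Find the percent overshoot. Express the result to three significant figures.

%OS ≈ 2.43%

|pole| = ω_n = √(0.666² + 0.563²) = 0.872 rad/s; ζ = cos θ = σ/ω_n = 0.764.
%OS = 100 e^{−πζ/√(1−ζ²)} with ζ = 0.764 gives 2.43%.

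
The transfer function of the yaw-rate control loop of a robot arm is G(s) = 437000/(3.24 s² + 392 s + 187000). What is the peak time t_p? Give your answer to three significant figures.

Dividing through by 3.24: denominator becomes s² + 121.0 s + 57720.
So ω_n = √57720 = 240 rad/s and ζ = 121.0/(2·240) = 0.252.
ω_d = 240·√(1 − 0.252²) = 233 rad/s. t_p = π/ω_d = 0.0135 s.

t_p ≈ 0.0135 s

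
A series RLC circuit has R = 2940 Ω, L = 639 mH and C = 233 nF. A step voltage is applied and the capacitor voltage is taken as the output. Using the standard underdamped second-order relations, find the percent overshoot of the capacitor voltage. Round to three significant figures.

%OS ≈ 0.234%

For a series RLC circuit (capacitor voltage as output), ω_n = 1/√(LC) = 1/√(639 mH · 233 nF) = 2590 rad/s.
ζ = (R/2)·√(C/L) = (2940/2)·√(233 nF/639 mH) = 0.888.
%OS = 100 e^{−πζ/√(1−ζ²)} with ζ = 0.888 gives 0.234%.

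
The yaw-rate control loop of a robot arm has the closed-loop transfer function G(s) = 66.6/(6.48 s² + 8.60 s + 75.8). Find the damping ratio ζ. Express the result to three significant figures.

Dividing through by 6.48: denominator becomes s² + 1.327 s + 11.70.
So ω_n = √11.70 = 3.42 rad/s and ζ = 1.327/(2·3.42) = 0.194.

ζ ≈ 0.194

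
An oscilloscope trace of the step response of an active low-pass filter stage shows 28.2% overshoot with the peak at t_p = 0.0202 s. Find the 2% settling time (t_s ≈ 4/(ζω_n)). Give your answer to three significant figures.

From the overshoot, ζ = −ln(OS)/√(π²+ln²(OS)) = 0.374.
From t_p = π/ω_d, ω_d = π/0.0202 = 156 rad/s, so ω_n = ω_d/√(1−ζ²) = 168 rad/s.
t_s ≈ 4/(ζω_n) = 4/(0.374·168) = 0.0638 s.

t_s ≈ 0.0638 s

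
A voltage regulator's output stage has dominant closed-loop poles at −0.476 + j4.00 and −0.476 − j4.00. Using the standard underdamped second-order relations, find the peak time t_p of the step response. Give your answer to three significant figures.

t_p = π/ω_d with ω_d = 4.00 (the imaginary part), so t_p = 0.785 s.

t_p ≈ 0.785 s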